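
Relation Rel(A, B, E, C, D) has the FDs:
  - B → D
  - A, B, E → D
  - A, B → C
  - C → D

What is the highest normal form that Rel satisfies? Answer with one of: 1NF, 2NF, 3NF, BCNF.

1NF

Candidate key: {A, B, E}. Prime attributes: {A, B, E}.
B → D: {B}⁺ = {B, D}, which is not all of the attributes, so the left side is not a superkey — BCNF is violated.
B → D determines the non-prime attribute {D} from a non-superkey — 3NF is violated.
{B} is a proper subset of the key {A, B, E}, and {B}⁺ contains the non-prime attribute {D} — a partial dependency, so 2NF is violated.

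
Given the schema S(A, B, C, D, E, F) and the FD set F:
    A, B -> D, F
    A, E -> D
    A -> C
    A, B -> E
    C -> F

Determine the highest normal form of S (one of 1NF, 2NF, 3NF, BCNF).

1NF

Candidate key: {A, B}. Prime attributes: {A, B}.
A, E -> D breaks BCNF: {A, E}⁺ = {A, C, D, E, F}, so {A, E} is not a superkey.
A, E -> D determines the non-prime attribute {D} from a non-superkey — 3NF is violated.
The proper key subset {A} of {A, B} determines non-prime {C, F}, so the relation is not even in 2NF.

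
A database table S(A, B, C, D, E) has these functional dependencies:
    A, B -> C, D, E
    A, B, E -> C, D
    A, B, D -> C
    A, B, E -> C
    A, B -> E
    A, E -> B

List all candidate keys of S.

{A, B}, {A, E}

{A} never appears on the right of any FD, so every key must include it.
{A, B}⁺ = {A, B, C, D, E} — all of the relation — so {A, B} is a candidate key.
{A, E}⁺ = {A, B, C, D, E} — all of the relation — so {A, E} is a candidate key.
No proper subset of any of these is a key, and no other minimal superkey exists.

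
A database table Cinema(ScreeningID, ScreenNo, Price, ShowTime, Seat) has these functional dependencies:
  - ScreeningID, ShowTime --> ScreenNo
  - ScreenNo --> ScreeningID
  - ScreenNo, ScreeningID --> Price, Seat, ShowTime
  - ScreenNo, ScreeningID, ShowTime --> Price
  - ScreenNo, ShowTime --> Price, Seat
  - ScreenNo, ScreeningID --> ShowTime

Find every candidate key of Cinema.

{ScreenNo}, {ScreeningID, ShowTime}

Closure of {ScreenNo} is {Price, ScreenNo, ScreeningID, Seat, ShowTime}, the whole schema; {ScreenNo} is a candidate key.
Closure of {ScreeningID, ShowTime} is {Price, ScreenNo, ScreeningID, Seat, ShowTime}, the whole schema; {ScreeningID, ShowTime} is a candidate key.
Any other superkey properly contains one of these, so there are no further candidate keys.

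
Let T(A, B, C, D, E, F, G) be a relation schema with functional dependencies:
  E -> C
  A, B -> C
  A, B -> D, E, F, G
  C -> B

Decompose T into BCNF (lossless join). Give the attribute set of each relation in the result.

{A, D, E, F, G}; {B, C}; {C, E}

Candidate keys of the original relation: {A, B}, {A, C}, {A, E}.
Within {A, B, C, D, E, F, G}: {E}⁺ ∩ {A, B, C, D, E, F, G} = {B, C, E}, not the whole set, so E -> B, C violates BCNF; decompose into {B, C, E} and {A, D, E, F, G}.
Within {B, C, E}: {C}⁺ ∩ {B, C, E} = {B, C}, not the whole set, so C -> B violates BCNF; decompose into {B, C} and {C, E}.
{B, C}: every determinant is a superkey — BCNF.
{C, E}: every determinant is a superkey — BCNF.
{A, D, E, F, G}: every determinant is a superkey — BCNF.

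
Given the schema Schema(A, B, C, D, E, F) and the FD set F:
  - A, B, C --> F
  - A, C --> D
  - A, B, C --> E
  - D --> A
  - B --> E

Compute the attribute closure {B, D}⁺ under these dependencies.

{A, B, D, E}

Start with {B, D}.
D --> A applies; add {A} → now {A, B, D}.
B --> E applies; add {E} → now {A, B, D, E}.
No further FD applies.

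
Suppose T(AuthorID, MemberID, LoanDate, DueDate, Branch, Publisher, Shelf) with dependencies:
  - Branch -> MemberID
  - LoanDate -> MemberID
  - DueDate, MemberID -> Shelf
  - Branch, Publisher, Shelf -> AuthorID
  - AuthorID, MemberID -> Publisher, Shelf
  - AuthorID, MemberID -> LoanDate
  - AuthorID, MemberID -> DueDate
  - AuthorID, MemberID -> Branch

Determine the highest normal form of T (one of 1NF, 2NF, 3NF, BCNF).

3NF

Candidate keys: {AuthorID, Branch}, {AuthorID, LoanDate}, {AuthorID, MemberID}, {Branch, DueDate, Publisher}, {Branch, Publisher, Shelf}. Prime attributes: {AuthorID, Branch, DueDate, LoanDate, MemberID, Publisher, Shelf}.
For Branch -> MemberID we have {Branch}⁺ = {Branch, MemberID}; {Branch} is not a superkey, so BCNF fails.
Its right-hand attributes {MemberID} are all prime, as are those of every other non-superkey FD — the relation is in 3NF.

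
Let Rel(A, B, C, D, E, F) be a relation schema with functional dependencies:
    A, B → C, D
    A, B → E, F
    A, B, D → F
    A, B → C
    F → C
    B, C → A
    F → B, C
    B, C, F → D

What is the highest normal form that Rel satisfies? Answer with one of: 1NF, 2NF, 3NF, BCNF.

BCNF

Candidate keys: {A, B}, {B, C}, {F}. Prime attributes: {A, B, C, F}.
Every FD has a superkey on the left, so the relation is in BCNF.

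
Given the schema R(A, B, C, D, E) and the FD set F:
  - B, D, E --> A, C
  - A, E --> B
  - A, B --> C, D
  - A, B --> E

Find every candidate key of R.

{A, B} is a candidate key since {A, B}⁺ = {A, B, C, D, E} covers every attribute.
{A, E} is a candidate key since {A, E}⁺ = {A, B, C, D, E} covers every attribute.
{B, D, E} is a candidate key since {B, D, E}⁺ = {A, B, C, D, E} covers every attribute.
These are minimal and exhaustive — every other superkey contains one of them.

{A, B}, {A, E}, {B, D, E}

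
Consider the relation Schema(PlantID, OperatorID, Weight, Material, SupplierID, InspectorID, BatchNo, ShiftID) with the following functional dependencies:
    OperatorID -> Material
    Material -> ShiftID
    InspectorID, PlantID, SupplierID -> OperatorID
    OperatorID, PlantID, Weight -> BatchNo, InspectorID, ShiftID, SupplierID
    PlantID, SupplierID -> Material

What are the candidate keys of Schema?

No FD produces {PlantID, Weight}, so they must be in every candidate key.
{OperatorID, PlantID, Weight} is a candidate key since {OperatorID, PlantID, Weight}⁺ = {BatchNo, InspectorID, Material, OperatorID, PlantID, ShiftID, SupplierID, Weight} covers every attribute.
{InspectorID, PlantID, SupplierID, Weight} is a candidate key since {InspectorID, PlantID, SupplierID, Weight}⁺ = {BatchNo, InspectorID, Material, OperatorID, PlantID, ShiftID, SupplierID, Weight} covers every attribute.
No proper subset of any of these is a key, and no other minimal superkey exists.

{InspectorID, PlantID, SupplierID, Weight}, {OperatorID, PlantID, Weight}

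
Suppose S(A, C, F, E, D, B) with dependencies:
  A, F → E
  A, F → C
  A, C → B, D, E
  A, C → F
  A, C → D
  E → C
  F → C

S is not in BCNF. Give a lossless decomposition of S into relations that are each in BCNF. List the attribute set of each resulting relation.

Candidate keys of the original relation: {A, C}, {A, E}, {A, F}.
In {A, B, C, D, E, F}, {E} is not a superkey ({E}⁺ restricted to this set is {C, E}), so split on E → C into {C, E} and {A, B, D, E, F}.
{C, E} is in BCNF.
{A, B, D, E, F} is in BCNF.

{A, B, D, E, F}; {C, E}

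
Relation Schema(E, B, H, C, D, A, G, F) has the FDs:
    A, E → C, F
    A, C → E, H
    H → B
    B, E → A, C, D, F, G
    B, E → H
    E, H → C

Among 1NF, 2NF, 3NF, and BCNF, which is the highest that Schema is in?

Candidate keys: {A, C}, {A, E}, {B, E}, {E, H}. Prime attributes: {A, B, C, E, H}.
H → B: {H}⁺ = {B, H}, which is not all of the attributes, so the left side is not a superkey — BCNF is violated.
But every attribute on its right side ({B}) is prime, and the same holds for every other non-superkey FD, so 3NF still holds.

3NF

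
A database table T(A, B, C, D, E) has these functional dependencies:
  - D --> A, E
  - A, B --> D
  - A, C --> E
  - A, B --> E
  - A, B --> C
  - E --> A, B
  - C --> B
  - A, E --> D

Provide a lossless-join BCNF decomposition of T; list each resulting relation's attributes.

Candidate keys of the original relation: {A, B}, {A, C}, {D}, {E}.
{A, B, C, D, E}: {C} determines {B, C} here but is not a superkey — split on C --> B, giving {B, C} and {A, C, D, E}.
{B, C} is in BCNF.
{A, C, D, E} is in BCNF.

{A, C, D, E}; {B, C}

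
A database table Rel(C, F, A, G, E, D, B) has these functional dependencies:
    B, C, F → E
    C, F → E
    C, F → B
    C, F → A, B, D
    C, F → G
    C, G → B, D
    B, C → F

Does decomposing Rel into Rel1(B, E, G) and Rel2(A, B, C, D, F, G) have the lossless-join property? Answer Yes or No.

The shared attributes are {B, G} and {B, G}⁺ = {B, G}.
Rel1 ⊄ {B, G} and Rel2 ⊄ {B, G}, so the split is lossy.

No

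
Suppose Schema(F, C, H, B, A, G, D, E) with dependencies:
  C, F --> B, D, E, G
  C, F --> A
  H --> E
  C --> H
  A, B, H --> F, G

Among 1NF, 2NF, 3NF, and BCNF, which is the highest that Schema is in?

Candidate keys: {A, B, C}, {C, F}. Prime attributes: {A, B, C, F}.
For H --> E we have {H}⁺ = {E, H}; {H} is not a superkey, so BCNF fails.
H --> E determines the non-prime attribute {E} from a non-superkey — 3NF is violated.
Since {C} ⊂ {C, F} and {C}⁺ ⊇ {E, H} with {E, H} non-prime, there is a partial dependency; 2NF fails.

1NF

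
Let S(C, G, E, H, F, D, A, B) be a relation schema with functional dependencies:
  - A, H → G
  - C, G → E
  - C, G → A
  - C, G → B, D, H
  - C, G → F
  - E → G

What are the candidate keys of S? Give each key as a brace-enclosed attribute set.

{A, C, H}, {C, E}, {C, G}

{C} never appears on the right of any FD, so every key must include it.
{C, E}⁺ = {A, B, C, D, E, F, G, H}, which is every attribute, so {C, E} is a candidate key.
{C, G}⁺ = {A, B, C, D, E, F, G, H}, which is every attribute, so {C, G} is a candidate key.
{A, C, H}⁺ = {A, B, C, D, E, F, G, H}, which is every attribute, so {A, C, H} is a candidate key.
Any other superkey properly contains one of these, so there are no further candidate keys.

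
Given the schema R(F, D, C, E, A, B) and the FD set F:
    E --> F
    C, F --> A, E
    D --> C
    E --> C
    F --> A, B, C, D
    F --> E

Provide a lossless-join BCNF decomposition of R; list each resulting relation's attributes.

Candidate keys of the original relation: {E}, {F}.
In {A, B, C, D, E, F}, {D} is not a superkey ({D}⁺ restricted to this set is {C, D}), so split on D --> C into {C, D} and {A, B, D, E, F}.
{C, D} has no BCNF violation.
{A, B, D, E, F} has no BCNF violation.

{A, B, D, E, F}; {C, D}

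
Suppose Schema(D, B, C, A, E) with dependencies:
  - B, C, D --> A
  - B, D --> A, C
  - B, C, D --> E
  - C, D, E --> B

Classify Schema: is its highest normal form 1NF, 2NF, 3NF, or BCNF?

Candidate keys: {B, D}, {C, D, E}. Prime attributes: {B, C, D, E}.
Each dependency's left side is a superkey — BCNF holds.

BCNF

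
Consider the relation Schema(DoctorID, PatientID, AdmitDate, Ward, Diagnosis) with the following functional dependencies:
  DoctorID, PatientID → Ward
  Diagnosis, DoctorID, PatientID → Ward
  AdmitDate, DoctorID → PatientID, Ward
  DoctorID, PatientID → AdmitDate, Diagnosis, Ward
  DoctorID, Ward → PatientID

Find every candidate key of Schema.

{AdmitDate, DoctorID}, {DoctorID, PatientID}, {DoctorID, Ward}

No FD produces {DoctorID}, so it must be in every candidate key.
Closure of {AdmitDate, DoctorID} is {AdmitDate, Diagnosis, DoctorID, PatientID, Ward}, the whole schema; {AdmitDate, DoctorID} is a candidate key.
Closure of {DoctorID, PatientID} is {AdmitDate, Diagnosis, DoctorID, PatientID, Ward}, the whole schema; {DoctorID, PatientID} is a candidate key.
Closure of {DoctorID, Ward} is {AdmitDate, Diagnosis, DoctorID, PatientID, Ward}, the whole schema; {DoctorID, Ward} is a candidate key.
These are minimal and exhaustive — every other superkey contains one of them.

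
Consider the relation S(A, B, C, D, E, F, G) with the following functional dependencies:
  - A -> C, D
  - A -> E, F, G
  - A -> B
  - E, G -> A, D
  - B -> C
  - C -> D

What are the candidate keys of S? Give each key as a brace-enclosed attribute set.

{A}, {E, G}

{A}⁺ = {A, B, C, D, E, F, G}, which is every attribute, so {A} is a candidate key.
{E, G}⁺ = {A, B, C, D, E, F, G}, which is every attribute, so {E, G} is a candidate key.
Any other superkey properly contains one of these, so there are no further candidate keys.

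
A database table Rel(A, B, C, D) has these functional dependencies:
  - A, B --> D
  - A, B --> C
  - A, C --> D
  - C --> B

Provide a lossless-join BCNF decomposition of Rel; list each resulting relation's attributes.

{A, C, D}; {B, C}

Candidate keys of the original relation: {A, B}, {A, C}.
In {A, B, C, D}, {C} is not a superkey ({C}⁺ restricted to this set is {B, C}), so split on C --> B into {B, C} and {A, C, D}.
{B, C} is in BCNF.
{A, C, D} is in BCNF.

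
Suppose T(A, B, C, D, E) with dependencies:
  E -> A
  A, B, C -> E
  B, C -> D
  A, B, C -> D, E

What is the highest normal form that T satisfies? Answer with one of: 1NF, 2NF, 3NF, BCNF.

Candidate keys: {A, B, C}, {B, C, E}. Prime attributes: {A, B, C, E}.
E -> A: {E}⁺ = {A, E}, which is not all of the attributes, so the left side is not a superkey — BCNF is violated.
Because {D} is non-prime and the left side of B, C -> D is not a superkey, the relation is not in 3NF.
{B, C} is a proper subset of the key {A, B, C}, and {B, C}⁺ contains the non-prime attribute {D} — a partial dependency, so 2NF is violated.

1NF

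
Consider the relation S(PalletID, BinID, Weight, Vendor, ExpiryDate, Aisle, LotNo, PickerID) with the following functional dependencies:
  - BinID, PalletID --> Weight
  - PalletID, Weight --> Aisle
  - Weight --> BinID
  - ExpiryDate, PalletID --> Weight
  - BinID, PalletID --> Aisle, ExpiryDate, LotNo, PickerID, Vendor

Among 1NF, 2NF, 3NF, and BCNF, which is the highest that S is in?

3NF

Candidate keys: {BinID, PalletID}, {ExpiryDate, PalletID}, {PalletID, Weight}. Prime attributes: {BinID, ExpiryDate, PalletID, Weight}.
For Weight --> BinID we have {Weight}⁺ = {BinID, Weight}; {Weight} is not a superkey, so BCNF fails.
Since {BinID} ⊆ prime attributes and every other non-superkey FD also has a prime right side, the schema is in 3NF.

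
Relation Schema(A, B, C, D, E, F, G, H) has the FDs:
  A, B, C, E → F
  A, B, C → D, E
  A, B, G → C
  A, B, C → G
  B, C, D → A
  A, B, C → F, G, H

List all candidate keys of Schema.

{A, B, C}, {A, B, G}, {B, C, D}

No FD produces {B}, so it must be in every candidate key.
{A, B, C}⁺ = {A, B, C, D, E, F, G, H}, which is every attribute, so {A, B, C} is a candidate key.
{A, B, G}⁺ = {A, B, C, D, E, F, G, H}, which is every attribute, so {A, B, G} is a candidate key.
{B, C, D}⁺ = {A, B, C, D, E, F, G, H}, which is every attribute, so {B, C, D} is a candidate key.
Any other superkey properly contains one of these, so there are no further candidate keys.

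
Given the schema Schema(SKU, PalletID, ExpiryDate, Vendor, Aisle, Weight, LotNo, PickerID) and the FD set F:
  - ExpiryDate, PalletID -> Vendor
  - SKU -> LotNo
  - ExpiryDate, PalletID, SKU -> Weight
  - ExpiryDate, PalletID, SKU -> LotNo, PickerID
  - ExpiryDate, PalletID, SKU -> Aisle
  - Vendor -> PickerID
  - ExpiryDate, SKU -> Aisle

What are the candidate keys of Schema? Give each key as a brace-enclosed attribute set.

{ExpiryDate, PalletID, SKU}

No FD produces {ExpiryDate, PalletID, SKU}, so they must be in every candidate key.
{ExpiryDate, PalletID, SKU}⁺ = {Aisle, ExpiryDate, LotNo, PalletID, PickerID, SKU, Vendor, Weight} — all of the relation — so {ExpiryDate, PalletID, SKU} is a candidate key.
No smaller or unrelated set reaches every attribute, so there are no other keys.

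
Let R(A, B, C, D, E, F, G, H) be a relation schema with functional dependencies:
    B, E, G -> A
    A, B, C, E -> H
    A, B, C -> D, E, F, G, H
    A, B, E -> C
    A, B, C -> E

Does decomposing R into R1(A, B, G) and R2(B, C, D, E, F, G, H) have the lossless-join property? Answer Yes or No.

No

R1 ∩ R2 = {B, G}; its closure under F is {B, G}.
R1 ⊄ {B, G} and R2 ⊄ {B, G}, so the split is lossy.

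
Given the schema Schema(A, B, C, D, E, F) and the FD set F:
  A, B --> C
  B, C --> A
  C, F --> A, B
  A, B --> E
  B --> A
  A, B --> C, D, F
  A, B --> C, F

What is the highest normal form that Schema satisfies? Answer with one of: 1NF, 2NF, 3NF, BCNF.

Candidate keys: {B}, {C, F}. Prime attributes: {B, C, F}.
Every FD has a superkey on the left, so the relation is in BCNF.

BCNF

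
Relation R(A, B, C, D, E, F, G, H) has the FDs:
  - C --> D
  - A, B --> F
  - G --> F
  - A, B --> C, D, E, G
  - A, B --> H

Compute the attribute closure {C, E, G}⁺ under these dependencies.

{C, D, E, F, G}

Start with {C, E, G}.
C --> D applies; add {D} → now {C, D, E, G}.
G --> F applies; add {F} → now {C, D, E, F, G}.
No further FD applies.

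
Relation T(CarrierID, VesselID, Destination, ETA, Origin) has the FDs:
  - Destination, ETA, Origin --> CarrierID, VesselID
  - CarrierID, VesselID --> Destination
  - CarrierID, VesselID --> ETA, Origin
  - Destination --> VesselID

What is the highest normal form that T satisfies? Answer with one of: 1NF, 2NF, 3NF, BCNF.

3NF

Candidate keys: {CarrierID, Destination}, {CarrierID, VesselID}, {Destination, ETA, Origin}. Prime attributes: {CarrierID, Destination, ETA, Origin, VesselID}.
For Destination --> VesselID we have {Destination}⁺ = {Destination, VesselID}; {Destination} is not a superkey, so BCNF fails.
But every attribute on its right side ({VesselID}) is prime, and the same holds for every other non-superkey FD, so 3NF still holds.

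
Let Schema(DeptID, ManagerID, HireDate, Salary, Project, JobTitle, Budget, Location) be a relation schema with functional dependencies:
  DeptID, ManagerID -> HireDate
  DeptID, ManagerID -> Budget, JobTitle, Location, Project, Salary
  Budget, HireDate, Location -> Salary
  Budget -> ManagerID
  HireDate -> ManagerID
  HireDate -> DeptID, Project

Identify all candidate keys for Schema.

{HireDate} is a candidate key since {HireDate}⁺ = {Budget, DeptID, HireDate, JobTitle, Location, ManagerID, Project, Salary} covers every attribute.
{Budget, DeptID} is a candidate key since {Budget, DeptID}⁺ = {Budget, DeptID, HireDate, JobTitle, Location, ManagerID, Project, Salary} covers every attribute.
{DeptID, ManagerID} is a candidate key since {DeptID, ManagerID}⁺ = {Budget, DeptID, HireDate, JobTitle, Location, ManagerID, Project, Salary} covers every attribute.
These are minimal and exhaustive — every other superkey contains one of them.

{Budget, DeptID}, {DeptID, ManagerID}, {HireDate}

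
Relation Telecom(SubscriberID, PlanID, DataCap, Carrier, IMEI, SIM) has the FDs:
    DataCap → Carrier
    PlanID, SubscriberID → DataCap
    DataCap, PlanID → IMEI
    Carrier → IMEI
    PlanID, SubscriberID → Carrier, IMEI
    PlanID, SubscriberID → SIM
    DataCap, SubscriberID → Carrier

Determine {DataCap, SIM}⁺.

{Carrier, DataCap, IMEI, SIM}

Start with {DataCap, SIM}.
DataCap → Carrier applies; add {Carrier} → now {Carrier, DataCap, SIM}.
Carrier → IMEI applies; add {IMEI} → now {Carrier, DataCap, IMEI, SIM}.
No further FD applies.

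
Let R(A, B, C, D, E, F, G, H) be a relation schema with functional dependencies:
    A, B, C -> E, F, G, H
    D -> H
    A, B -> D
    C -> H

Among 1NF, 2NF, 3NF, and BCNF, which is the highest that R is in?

1NF

Candidate key: {A, B, C}. Prime attributes: {A, B, C}.
D -> H breaks BCNF: {D}⁺ = {D, H}, so {D} is not a superkey.
D -> H has non-prime {H} on the right and a non-superkey on the left, so 3NF fails.
Since {C} ⊂ {A, B, C} and {C}⁺ ⊇ {H} with {H} non-prime, there is a partial dependency; 2NF fails.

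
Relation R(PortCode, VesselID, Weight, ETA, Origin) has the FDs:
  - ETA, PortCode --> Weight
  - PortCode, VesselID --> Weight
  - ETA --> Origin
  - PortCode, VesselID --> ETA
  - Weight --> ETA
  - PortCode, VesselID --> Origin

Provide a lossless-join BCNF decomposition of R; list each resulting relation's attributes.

Candidate key of the original relation: {PortCode, VesselID}.
{ETA, Origin, PortCode, VesselID, Weight}: {ETA, PortCode} determines {ETA, Origin, PortCode, Weight} here but is not a superkey — split on ETA, PortCode --> Origin, Weight, giving {ETA, Origin, PortCode, Weight} and {ETA, PortCode, VesselID}.
{ETA, Origin, PortCode, Weight}: {ETA} determines {ETA, Origin} here but is not a superkey — split on ETA --> Origin, giving {ETA, Origin} and {ETA, PortCode, Weight}.
{ETA, Origin} is in BCNF.
{ETA, PortCode, Weight}: {Weight} determines {ETA, Weight} here but is not a superkey — split on Weight --> ETA, giving {ETA, Weight} and {PortCode, Weight}.
{ETA, Weight} is in BCNF.
{PortCode, Weight} is in BCNF.
{ETA, PortCode, VesselID} is in BCNF.

{ETA, Origin}; {ETA, PortCode, VesselID}; {ETA, Weight}; {PortCode, Weight}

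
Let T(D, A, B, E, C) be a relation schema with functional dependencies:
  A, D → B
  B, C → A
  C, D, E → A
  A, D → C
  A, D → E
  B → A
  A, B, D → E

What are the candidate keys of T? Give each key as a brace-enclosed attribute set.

{A, D}, {B, D}, {C, D, E}

No FD produces {D}, so it must be in every candidate key.
{A, D}⁺ = {A, B, C, D, E} — all of the relation — so {A, D} is a candidate key.
{B, D}⁺ = {A, B, C, D, E} — all of the relation — so {B, D} is a candidate key.
{C, D, E}⁺ = {A, B, C, D, E} — all of the relation — so {C, D, E} is a candidate key.
Any other superkey properly contains one of these, so there are no further candidate keys.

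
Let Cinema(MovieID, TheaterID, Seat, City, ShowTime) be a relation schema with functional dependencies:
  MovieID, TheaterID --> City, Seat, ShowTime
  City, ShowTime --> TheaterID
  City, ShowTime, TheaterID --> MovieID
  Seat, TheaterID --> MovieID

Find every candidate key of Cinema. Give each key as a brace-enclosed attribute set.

{City, ShowTime} is a candidate key since {City, ShowTime}⁺ = {City, MovieID, Seat, ShowTime, TheaterID} covers every attribute.
{MovieID, TheaterID} is a candidate key since {MovieID, TheaterID}⁺ = {City, MovieID, Seat, ShowTime, TheaterID} covers every attribute.
{Seat, TheaterID} is a candidate key since {Seat, TheaterID}⁺ = {City, MovieID, Seat, ShowTime, TheaterID} covers every attribute.
No proper subset of any of these is a key, and no other minimal superkey exists.

{City, ShowTime}, {MovieID, TheaterID}, {Seat, TheaterID}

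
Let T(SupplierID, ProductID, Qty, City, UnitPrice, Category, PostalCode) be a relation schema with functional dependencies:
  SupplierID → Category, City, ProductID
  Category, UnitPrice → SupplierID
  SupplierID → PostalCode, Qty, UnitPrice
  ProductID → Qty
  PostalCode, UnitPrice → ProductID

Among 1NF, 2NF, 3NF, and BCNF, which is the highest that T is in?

2NF

Candidate keys: {Category, UnitPrice}, {SupplierID}. Prime attributes: {Category, SupplierID, UnitPrice}.
ProductID → Qty: {ProductID}⁺ = {ProductID, Qty}, which is not all of the attributes, so the left side is not a superkey — BCNF is violated.
ProductID → Qty has non-prime {Qty} on the right and a non-superkey on the left, so 3NF fails.
No non-prime attribute depends on a proper subset of any candidate key, so 2NF holds.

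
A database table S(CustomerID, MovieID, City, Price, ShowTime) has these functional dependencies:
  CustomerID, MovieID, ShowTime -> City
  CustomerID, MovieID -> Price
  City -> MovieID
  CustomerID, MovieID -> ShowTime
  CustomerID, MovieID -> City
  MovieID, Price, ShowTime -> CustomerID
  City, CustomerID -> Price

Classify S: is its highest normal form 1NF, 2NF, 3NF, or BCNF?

Candidate keys: {City, CustomerID}, {City, Price, ShowTime}, {CustomerID, MovieID}, {MovieID, Price, ShowTime}. Prime attributes: {City, CustomerID, MovieID, Price, ShowTime}.
For City -> MovieID we have {City}⁺ = {City, MovieID}; {City} is not a superkey, so BCNF fails.
Its right-hand attributes {MovieID} are all prime, as are those of every other non-superkey FD — the relation is in 3NF.

3NF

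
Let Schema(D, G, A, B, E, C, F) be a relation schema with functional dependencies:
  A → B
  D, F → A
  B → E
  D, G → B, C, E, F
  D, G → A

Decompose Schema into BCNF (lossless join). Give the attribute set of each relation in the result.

Candidate key of the original relation: {D, G}.
{A, B, C, D, E, F, G}: {A} determines {A, B, E} here but is not a superkey — split on A → B, E, giving {A, B, E} and {A, C, D, F, G}.
{A, B, E}: {B} determines {B, E} here but is not a superkey — split on B → E, giving {B, E} and {A, B}.
{B, E} has no BCNF violation.
{A, B} has no BCNF violation.
{A, C, D, F, G}: {D, F} determines {A, D, F} here but is not a superkey — split on D, F → A, giving {A, D, F} and {C, D, F, G}.
{A, D, F} has no BCNF violation.
{C, D, F, G} has no BCNF violation.

{A, B}; {A, D, F}; {B, E}; {C, D, F, G}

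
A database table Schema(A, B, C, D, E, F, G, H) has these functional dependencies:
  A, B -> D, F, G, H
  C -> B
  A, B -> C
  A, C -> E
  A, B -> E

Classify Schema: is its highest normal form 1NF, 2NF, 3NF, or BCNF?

3NF

Candidate keys: {A, B}, {A, C}. Prime attributes: {A, B, C}.
C -> B: {C}⁺ = {B, C}, which is not all of the attributes, so the left side is not a superkey — BCNF is violated.
But every attribute on its right side ({B}) is prime, and the same holds for every other non-superkey FD, so 3NF still holds.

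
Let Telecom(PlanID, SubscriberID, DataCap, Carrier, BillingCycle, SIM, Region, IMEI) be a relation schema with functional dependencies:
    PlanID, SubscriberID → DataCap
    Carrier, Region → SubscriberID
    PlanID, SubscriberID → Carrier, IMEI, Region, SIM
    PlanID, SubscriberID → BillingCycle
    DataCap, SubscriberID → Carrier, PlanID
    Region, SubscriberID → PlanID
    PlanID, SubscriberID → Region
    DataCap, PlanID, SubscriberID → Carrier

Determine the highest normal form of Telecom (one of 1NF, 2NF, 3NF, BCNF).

BCNF

Candidate keys: {Carrier, Region}, {DataCap, SubscriberID}, {PlanID, SubscriberID}, {Region, SubscriberID}. Prime attributes: {Carrier, DataCap, PlanID, Region, SubscriberID}.
Each dependency's left side is a superkey — BCNF holds.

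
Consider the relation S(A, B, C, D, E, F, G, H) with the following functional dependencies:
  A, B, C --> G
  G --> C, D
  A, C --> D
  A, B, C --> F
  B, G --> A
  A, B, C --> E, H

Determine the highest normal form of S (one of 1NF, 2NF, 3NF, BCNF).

1NF

Candidate keys: {A, B, C}, {B, G}. Prime attributes: {A, B, C, G}.
G --> C, D breaks BCNF: {G}⁺ = {C, D, G}, so {G} is not a superkey.
G --> C, D determines the non-prime attribute {D} from a non-superkey — 3NF is violated.
The proper key subset {G} of {B, G} determines non-prime {D}, so the relation is not even in 2NF.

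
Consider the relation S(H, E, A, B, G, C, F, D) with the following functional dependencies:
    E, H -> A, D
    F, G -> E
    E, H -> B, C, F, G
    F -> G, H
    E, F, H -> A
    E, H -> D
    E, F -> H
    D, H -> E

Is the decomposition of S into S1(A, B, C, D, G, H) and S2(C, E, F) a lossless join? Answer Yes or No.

The shared attributes are {C} and {C}⁺ = {C}.
S1 ⊄ {C} and S2 ⊄ {C}, so the split is lossy.

No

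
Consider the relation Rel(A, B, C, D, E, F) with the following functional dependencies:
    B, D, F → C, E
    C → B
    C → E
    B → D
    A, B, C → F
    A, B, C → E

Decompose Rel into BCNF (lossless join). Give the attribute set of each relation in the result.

Candidate keys of the original relation: {A, B, F}, {A, C}.
{A, B, C, D, E, F}: {B, D, F} determines {B, C, D, E, F} here but is not a superkey — split on B, D, F → C, E, giving {B, C, D, E, F} and {A, B, D, F}.
{B, C, D, E, F}: {C} determines {B, C, D, E} here but is not a superkey — split on C → B, D, E, giving {B, C, D, E} and {C, F}.
{B, C, D, E}: {B} determines {B, D} here but is not a superkey — split on B → D, giving {B, D} and {B, C, E}.
{B, D}: every determinant is a superkey — BCNF.
{B, C, E}: every determinant is a superkey — BCNF.
{C, F}: every determinant is a superkey — BCNF.
{A, B, D, F}: {B} determines {B, D} here but is not a superkey — split on B → D, giving {B, D} and {A, B, F}.
{B, D}: every determinant is a superkey — BCNF.
{A, B, F}: every determinant is a superkey — BCNF.

{A, B, F}; {B, C, E}; {B, D}; {C, F}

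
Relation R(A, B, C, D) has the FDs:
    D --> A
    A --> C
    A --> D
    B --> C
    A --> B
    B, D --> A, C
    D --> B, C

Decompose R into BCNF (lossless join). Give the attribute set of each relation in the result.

Candidate keys of the original relation: {A}, {D}.
In {A, B, C, D}, {B} is not a superkey ({B}⁺ restricted to this set is {B, C}), so split on B --> C into {B, C} and {A, B, D}.
{B, C} has no BCNF violation.
{A, B, D} has no BCNF violation.

{A, B, D}; {B, C}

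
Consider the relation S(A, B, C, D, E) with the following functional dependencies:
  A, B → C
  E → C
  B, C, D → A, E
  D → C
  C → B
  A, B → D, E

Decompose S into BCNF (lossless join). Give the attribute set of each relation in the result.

{A, D, E}; {B, C}; {C, E}

Candidate keys of the original relation: {A, B}, {A, C}, {A, E}, {D}.
Within {A, B, C, D, E}: {E}⁺ ∩ {A, B, C, D, E} = {B, C, E}, not the whole set, so E → B, C violates BCNF; decompose into {B, C, E} and {A, D, E}.
Within {B, C, E}: {C}⁺ ∩ {B, C, E} = {B, C}, not the whole set, so C → B violates BCNF; decompose into {B, C} and {C, E}.
{B, C} has no BCNF violation.
{C, E} has no BCNF violation.
{A, D, E} has no BCNF violation.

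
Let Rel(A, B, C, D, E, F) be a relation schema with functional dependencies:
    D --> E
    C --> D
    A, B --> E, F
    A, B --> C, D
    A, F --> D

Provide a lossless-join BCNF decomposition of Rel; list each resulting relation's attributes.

{A, B, C, F}; {C, D}; {D, E}

Candidate key of the original relation: {A, B}.
Within {A, B, C, D, E, F}: {D}⁺ ∩ {A, B, C, D, E, F} = {D, E}, not the whole set, so D --> E violates BCNF; decompose into {D, E} and {A, B, C, D, F}.
{D, E} is in BCNF.
Within {A, B, C, D, F}: {C}⁺ ∩ {A, B, C, D, F} = {C, D}, not the whole set, so C --> D violates BCNF; decompose into {C, D} and {A, B, C, F}.
{C, D} is in BCNF.
{A, B, C, F} is in BCNF.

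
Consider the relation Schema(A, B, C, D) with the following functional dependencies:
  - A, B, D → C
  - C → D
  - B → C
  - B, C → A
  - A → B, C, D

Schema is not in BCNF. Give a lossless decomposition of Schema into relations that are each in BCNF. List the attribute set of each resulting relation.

Candidate keys of the original relation: {A}, {B}.
Within {A, B, C, D}: {C}⁺ ∩ {A, B, C, D} = {C, D}, not the whole set, so C → D violates BCNF; decompose into {C, D} and {A, B, C}.
{C, D} is in BCNF.
{A, B, C} is in BCNF.

{A, B, C}; {C, D}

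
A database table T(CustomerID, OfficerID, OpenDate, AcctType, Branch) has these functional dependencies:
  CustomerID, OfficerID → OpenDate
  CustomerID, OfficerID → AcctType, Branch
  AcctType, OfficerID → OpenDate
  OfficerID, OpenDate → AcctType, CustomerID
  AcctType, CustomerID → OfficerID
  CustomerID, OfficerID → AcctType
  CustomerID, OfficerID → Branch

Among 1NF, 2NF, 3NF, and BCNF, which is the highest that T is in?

Candidate keys: {AcctType, CustomerID}, {AcctType, OfficerID}, {CustomerID, OfficerID}, {OfficerID, OpenDate}. Prime attributes: {AcctType, CustomerID, OfficerID, OpenDate}.
The left-hand side of every FD is a superkey, so BCNF is satisfied.

BCNF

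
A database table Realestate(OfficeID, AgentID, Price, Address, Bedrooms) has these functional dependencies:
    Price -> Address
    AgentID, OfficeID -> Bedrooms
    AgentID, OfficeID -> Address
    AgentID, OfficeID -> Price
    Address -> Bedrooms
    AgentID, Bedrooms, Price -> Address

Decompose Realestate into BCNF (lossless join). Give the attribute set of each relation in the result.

{Address, Bedrooms}; {Address, Price}; {AgentID, OfficeID, Price}

Candidate key of the original relation: {AgentID, OfficeID}.
{Address, AgentID, Bedrooms, OfficeID, Price}: {Price} determines {Address, Bedrooms, Price} here but is not a superkey — split on Price -> Address, Bedrooms, giving {Address, Bedrooms, Price} and {AgentID, OfficeID, Price}.
{Address, Bedrooms, Price}: {Address} determines {Address, Bedrooms} here but is not a superkey — split on Address -> Bedrooms, giving {Address, Bedrooms} and {Address, Price}.
{Address, Bedrooms}: every determinant is a superkey — BCNF.
{Address, Price}: every determinant is a superkey — BCNF.
{AgentID, OfficeID, Price}: every determinant is a superkey — BCNF.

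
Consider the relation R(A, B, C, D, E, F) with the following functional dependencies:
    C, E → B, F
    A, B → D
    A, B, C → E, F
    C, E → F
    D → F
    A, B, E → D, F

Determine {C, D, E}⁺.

Start with {C, D, E}.
C, E → B, F applies; add {B, F} → now {B, C, D, E, F}.
No further FD applies.

{B, C, D, E, F}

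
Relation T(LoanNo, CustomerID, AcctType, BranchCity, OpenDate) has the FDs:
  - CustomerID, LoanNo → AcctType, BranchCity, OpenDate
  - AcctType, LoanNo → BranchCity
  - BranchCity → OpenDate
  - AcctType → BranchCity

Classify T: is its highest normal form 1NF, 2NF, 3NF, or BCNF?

Candidate key: {CustomerID, LoanNo}. Prime attributes: {CustomerID, LoanNo}.
AcctType, LoanNo → BranchCity: {AcctType, LoanNo}⁺ = {AcctType, BranchCity, LoanNo, OpenDate}, which is not all of the attributes, so the left side is not a superkey — BCNF is violated.
AcctType, LoanNo → BranchCity determines the non-prime attribute {BranchCity} from a non-superkey — 3NF is violated.
No proper subset of a key has a non-prime attribute in its closure, so there is no partial dependency; 2NF holds.

2NF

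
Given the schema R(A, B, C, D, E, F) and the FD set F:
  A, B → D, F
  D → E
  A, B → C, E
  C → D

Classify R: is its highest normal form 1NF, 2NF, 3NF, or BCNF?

2NF

Candidate key: {A, B}. Prime attributes: {A, B}.
D → E: {D}⁺ = {D, E}, which is not all of the attributes, so the left side is not a superkey — BCNF is violated.
D → E has non-prime {E} on the right and a non-superkey on the left, so 3NF fails.
No proper subset of a key has a non-prime attribute in its closure, so there is no partial dependency; 2NF holds.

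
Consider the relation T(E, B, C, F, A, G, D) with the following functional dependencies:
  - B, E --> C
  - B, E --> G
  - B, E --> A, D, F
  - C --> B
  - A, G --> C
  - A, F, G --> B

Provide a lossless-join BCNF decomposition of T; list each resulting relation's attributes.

Candidate keys of the original relation: {A, E, G}, {B, E}, {C, E}.
In {A, B, C, D, E, F, G}, {C} is not a superkey ({C}⁺ restricted to this set is {B, C}), so split on C --> B into {B, C} and {A, C, D, E, F, G}.
{B, C}: every determinant is a superkey — BCNF.
In {A, C, D, E, F, G}, {A, G} is not a superkey ({A, G}⁺ restricted to this set is {A, C, G}), so split on A, G --> C into {A, C, G} and {A, D, E, F, G}.
{A, C, G}: every determinant is a superkey — BCNF.
{A, D, E, F, G}: every determinant is a superkey — BCNF.

{A, C, G}; {A, D, E, F, G}; {B, C}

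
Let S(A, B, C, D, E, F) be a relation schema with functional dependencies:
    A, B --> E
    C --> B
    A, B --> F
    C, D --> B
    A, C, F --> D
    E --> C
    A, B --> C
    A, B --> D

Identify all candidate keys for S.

{A, B}, {A, C}, {A, E}

No FD produces {A}, so it must be in every candidate key.
{A, B} is a candidate key since {A, B}⁺ = {A, B, C, D, E, F} covers every attribute.
{A, C} is a candidate key since {A, C}⁺ = {A, B, C, D, E, F} covers every attribute.
{A, E} is a candidate key since {A, E}⁺ = {A, B, C, D, E, F} covers every attribute.
These are minimal and exhaustive — every other superkey contains one of them.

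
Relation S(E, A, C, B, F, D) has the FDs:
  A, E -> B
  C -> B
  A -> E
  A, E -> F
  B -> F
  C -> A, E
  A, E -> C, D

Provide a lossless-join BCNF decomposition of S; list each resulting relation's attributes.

{A, B, C, D, E}; {B, F}

Candidate keys of the original relation: {A}, {C}.
{A, B, C, D, E, F}: {B} determines {B, F} here but is not a superkey — split on B -> F, giving {B, F} and {A, B, C, D, E}.
{B, F} is in BCNF.
{A, B, C, D, E} is in BCNF.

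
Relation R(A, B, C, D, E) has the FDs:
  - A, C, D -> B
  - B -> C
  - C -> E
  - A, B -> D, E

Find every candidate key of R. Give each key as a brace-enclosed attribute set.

{A, B}, {A, C, D}

No FD produces {A}, so it must be in every candidate key.
Closure of {A, B} is {A, B, C, D, E}, the whole schema; {A, B} is a candidate key.
Closure of {A, C, D} is {A, B, C, D, E}, the whole schema; {A, C, D} is a candidate key.
No proper subset of any of these is a key, and no other minimal superkey exists.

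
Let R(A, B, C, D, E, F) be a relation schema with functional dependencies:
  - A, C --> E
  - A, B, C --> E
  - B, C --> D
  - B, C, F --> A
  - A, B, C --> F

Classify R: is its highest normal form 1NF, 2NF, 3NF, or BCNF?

Candidate keys: {A, B, C}, {B, C, F}. Prime attributes: {A, B, C, F}.
A, C --> E: {A, C}⁺ = {A, C, E}, which is not all of the attributes, so the left side is not a superkey — BCNF is violated.
A, C --> E has non-prime {E} on the right and a non-superkey on the left, so 3NF fails.
The proper key subset {A, C} of {A, B, C} determines non-prime {E}, so the relation is not even in 2NF.

1NF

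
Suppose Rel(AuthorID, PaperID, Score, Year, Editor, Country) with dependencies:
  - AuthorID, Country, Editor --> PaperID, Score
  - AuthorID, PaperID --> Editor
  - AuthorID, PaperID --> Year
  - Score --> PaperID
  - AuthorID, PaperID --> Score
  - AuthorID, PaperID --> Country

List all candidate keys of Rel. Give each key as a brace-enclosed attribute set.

{AuthorID, Country, Editor}, {AuthorID, PaperID}, {AuthorID, Score}

Attributes never on any right-hand side: {AuthorID} — every candidate key must contain it.
{AuthorID, PaperID}⁺ = {AuthorID, Country, Editor, PaperID, Score, Year}, which is every attribute, so {AuthorID, PaperID} is a candidate key.
{AuthorID, Score}⁺ = {AuthorID, Country, Editor, PaperID, Score, Year}, which is every attribute, so {AuthorID, Score} is a candidate key.
{AuthorID, Country, Editor}⁺ = {AuthorID, Country, Editor, PaperID, Score, Year}, which is every attribute, so {AuthorID, Country, Editor} is a candidate key.
These are minimal and exhaustive — every other superkey contains one of them.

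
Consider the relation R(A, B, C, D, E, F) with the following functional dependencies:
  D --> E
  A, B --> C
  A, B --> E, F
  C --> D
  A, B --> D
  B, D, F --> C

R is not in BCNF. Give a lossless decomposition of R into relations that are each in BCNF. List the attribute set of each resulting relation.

Candidate key of the original relation: {A, B}.
{A, B, C, D, E, F}: {D} determines {D, E} here but is not a superkey — split on D --> E, giving {D, E} and {A, B, C, D, F}.
{D, E}: every determinant is a superkey — BCNF.
{A, B, C, D, F}: {C} determines {C, D} here but is not a superkey — split on C --> D, giving {C, D} and {A, B, C, F}.
{C, D}: every determinant is a superkey — BCNF.
{A, B, C, F}: every determinant is a superkey — BCNF.

{A, B, C, F}; {C, D}; {D, E}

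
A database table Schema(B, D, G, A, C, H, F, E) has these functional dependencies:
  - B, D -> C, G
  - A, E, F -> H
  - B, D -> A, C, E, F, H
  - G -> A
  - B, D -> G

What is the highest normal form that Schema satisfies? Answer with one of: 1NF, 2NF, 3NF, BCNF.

2NF

Candidate key: {B, D}. Prime attributes: {B, D}.
For A, E, F -> H we have {A, E, F}⁺ = {A, E, F, H}; {A, E, F} is not a superkey, so BCNF fails.
A, E, F -> H determines the non-prime attribute {H} from a non-superkey — 3NF is violated.
Checking every proper subset of each key, none determines a non-prime attribute — 2NF is satisfied.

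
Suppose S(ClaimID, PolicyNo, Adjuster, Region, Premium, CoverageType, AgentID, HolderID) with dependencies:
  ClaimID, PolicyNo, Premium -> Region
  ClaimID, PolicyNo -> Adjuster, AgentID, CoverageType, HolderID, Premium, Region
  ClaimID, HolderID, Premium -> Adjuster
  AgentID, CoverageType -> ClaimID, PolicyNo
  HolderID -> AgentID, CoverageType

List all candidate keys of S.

Closure of {HolderID} is {Adjuster, AgentID, ClaimID, CoverageType, HolderID, PolicyNo, Premium, Region}, the whole schema; {HolderID} is a candidate key.
Closure of {AgentID, CoverageType} is {Adjuster, AgentID, ClaimID, CoverageType, HolderID, PolicyNo, Premium, Region}, the whole schema; {AgentID, CoverageType} is a candidate key.
Closure of {ClaimID, PolicyNo} is {Adjuster, AgentID, ClaimID, CoverageType, HolderID, PolicyNo, Premium, Region}, the whole schema; {ClaimID, PolicyNo} is a candidate key.
These are minimal and exhaustive — every other superkey contains one of them.

{AgentID, CoverageType}, {ClaimID, PolicyNo}, {HolderID}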